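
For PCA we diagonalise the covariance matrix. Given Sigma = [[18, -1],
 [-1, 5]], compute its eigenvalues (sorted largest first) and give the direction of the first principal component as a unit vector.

Step 1 — characteristic polynomial of 2×2 Sigma:
  det(Sigma - λI) = λ² - trace · λ + det = 0.
  trace = 18 + 5 = 23, det = 18·5 - (-1)² = 89.
Step 2 — discriminant:
  Δ = trace² - 4·det = 529 - 356 = 173.
Step 3 — eigenvalues:
  λ = (trace ± √Δ)/2 = (23 ± 13.1529)/2,
  λ_1 = 18.0765,  λ_2 = 4.9235.

Step 4 — unit eigenvector for λ_1: solve (Sigma - λ_1 I)v = 0. First row:
  (18 - 18.0765)·v_x + (-1)·v_y = 0, i.e. (-0.0765)·v_x + (-1)·v_y = 0,
  so v ∝ (b, λ_1 - a) = (-1, 0.0765); multiply by -1 so the first entry is positive: u = (1, -0.0765).
  ||u|| = √((1)² + (-0.0765)²) = √(1.0058) ≈ 1.0029,
  v_1 = u/||u|| ≈ (0.9971, -0.0763) (||v_1|| = 1).

λ_1 = 18.0765,  λ_2 = 4.9235;  v_1 ≈ (0.9971, -0.0763)


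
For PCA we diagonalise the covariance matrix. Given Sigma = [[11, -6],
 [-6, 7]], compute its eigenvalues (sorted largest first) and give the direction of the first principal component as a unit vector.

Step 1 — characteristic polynomial of 2×2 Sigma:
  det(Sigma - λI) = λ² - trace · λ + det = 0.
  trace = 11 + 7 = 18, det = 11·7 - (-6)² = 41.
Step 2 — discriminant:
  Δ = trace² - 4·det = 324 - 164 = 160.
Step 3 — eigenvalues:
  λ = (trace ± √Δ)/2 = (18 ± 12.6491)/2,
  λ_1 = 15.3246,  λ_2 = 2.6754.

Step 4 — unit eigenvector for λ_1: solve (Sigma - λ_1 I)v = 0. First row:
  (11 - 15.3246)·v_x + (-6)·v_y = 0, i.e. (-4.3246)·v_x + (-6)·v_y = 0,
  so v ∝ (b, λ_1 - a) = (-6, 4.3246); multiply by -1 so the first entry is positive: u = (6, -4.3246).
  ||u|| = √((6)² + (-4.3246)²) = √(54.7018) ≈ 7.3961,
  v_1 = u/||u|| ≈ (0.8112, -0.5847) (||v_1|| = 1).

λ_1 = 15.3246,  λ_2 = 2.6754;  v_1 ≈ (0.8112, -0.5847)


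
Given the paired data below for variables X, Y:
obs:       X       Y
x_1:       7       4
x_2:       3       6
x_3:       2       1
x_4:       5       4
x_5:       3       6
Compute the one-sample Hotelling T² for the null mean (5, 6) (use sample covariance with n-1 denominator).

Step 1 — sample mean vector:
  mean(X) = (7 + 3 + 2 + 5 + 3) / 5 = 20/5 = 4
  mean(Y) = (4 + 6 + 1 + 4 + 6) / 5 = 21/5 = 4.2
  x̄ = (4, 4.2),  deviation x̄ - mu_0 = (4, 4.2) - (5, 6) = (-1, -1.8).

Step 2 — sample covariance matrix, S[i,j] = (1/(n-1)) · Σ_k (x_{k,i} - mean_i) · (x_{k,j} - mean_j), divisor n-1 = 4:
  S[X,X] = ((3)·(3) + (-1)·(-1) + (-2)·(-2) + (1)·(1) + (-1)·(-1)) / 4 = 16/4 = 4
  S[X,Y] = ((3)·(-0.2) + (-1)·(1.8) + (-2)·(-3.2) + (1)·(-0.2) + (-1)·(1.8)) / 4 = 2/4 = 0.5
  S[Y,Y] = ((-0.2)·(-0.2) + (1.8)·(1.8) + (-3.2)·(-3.2) + (-0.2)·(-0.2) + (1.8)·(1.8)) / 4 = 16.8/4 = 4.2
  S = [[4, 0.5],
 [0.5, 4.2]].

Step 3 — invert S. det(S) = 4·4.2 - (0.5)² = 16.55.
  S^{-1} = (1/det) · [[d, -b], [-b, a]] = [[0.2538, -0.0302],
 [-0.0302, 0.2417]].

Step 4 — quadratic form (x̄ - mu_0)^T · S^{-1} · (x̄ - mu_0):
  S^{-1} · (x̄ - mu_0) = (-0.1994, -0.4048),
  (x̄ - mu_0)^T · [...] = (-1)·(-0.1994) + (-1.8)·(-0.4048) = 0.9281.

Step 5 — scale by n: T² = 5 · 0.9281 = 4.6405.

T² ≈ 4.6405


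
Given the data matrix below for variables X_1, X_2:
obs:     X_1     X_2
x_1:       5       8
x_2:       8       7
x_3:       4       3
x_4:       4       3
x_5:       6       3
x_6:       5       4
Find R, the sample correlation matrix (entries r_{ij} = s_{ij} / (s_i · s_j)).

Step 1 — column means:
  mean(X_1) = (5 + 8 + 4 + 4 + 6 + 5) / 6 = 32/6 = 5.3333
  mean(X_2) = (8 + 7 + 3 + 3 + 3 + 4) / 6 = 28/6 = 4.6667

Step 2 — sample variances and covariances s[i,j] = (1/(n-1)) · Σ_k (x_{k,i} - mean_i) · (x_{k,j} - mean_j), with n-1 = 5:
  s[X_1,X_1] = ((-0.3333)·(-0.3333) + (2.6667)·(2.6667) + (-1.3333)·(-1.3333) + (-1.3333)·(-1.3333) + (0.6667)·(0.6667) + (-0.3333)·(-0.3333)) / 5 = 11.3333/5 = 2.2667
  s[X_1,X_2] = ((-0.3333)·(3.3333) + (2.6667)·(2.3333) + (-1.3333)·(-1.6667) + (-1.3333)·(-1.6667) + (0.6667)·(-1.6667) + (-0.3333)·(-0.6667)) / 5 = 8.6667/5 = 1.7333
  s[X_2,X_2] = ((3.3333)·(3.3333) + (2.3333)·(2.3333) + (-1.6667)·(-1.6667) + (-1.6667)·(-1.6667) + (-1.6667)·(-1.6667) + (-0.6667)·(-0.6667)) / 5 = 25.3333/5 = 5.0667
  Sample standard deviations s_i = √(s[i,i]):
  s(X_1) = √(2.2667) = 1.5055
  s(X_2) = √(5.0667) = 2.2509

Step 3 — r_{ij} = s_{ij} / (s_i · s_j):
  r[X_1,X_1] = 1 (diagonal).
  r[X_1,X_2] = 1.7333 / (1.5055 · 2.2509) = 1.7333 / 3.3889 = 0.5115
  r[X_2,X_2] = 1 (diagonal).

R is symmetric with unit diagonal. Assembling:

R = [[1, 0.5115],
 [0.5115, 1]]


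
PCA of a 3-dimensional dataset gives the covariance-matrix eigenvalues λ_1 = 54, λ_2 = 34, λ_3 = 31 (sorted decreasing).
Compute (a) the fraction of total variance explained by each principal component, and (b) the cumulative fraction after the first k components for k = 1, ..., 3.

Step 1 — total variance = trace(Sigma) = Σ λ_i = 54 + 34 + 31 = 119.

Step 2 — fraction explained by component i = λ_i / Σ λ:
  PC1: 54/119 = 0.4538
  PC2: 34/119 = 0.2857
  PC3: 31/119 = 0.2605

Step 3 — cumulative fraction after k components = (λ_1 + ... + λ_k) / Σ λ:
  k = 1: 54/119 = 0.4538
  k = 2: (54 + 34)/119 = 88/119 = 0.7395
  k = 3: (54 + 34 + 31)/119 = 119/119 = 1

Summary (fraction, with percent):

explained: PC1 0.4538 (45.38%), PC2 0.2857 (28.57%), PC3 0.2605 (26.05%);  cumulative: 0.4538, 0.7395, 1


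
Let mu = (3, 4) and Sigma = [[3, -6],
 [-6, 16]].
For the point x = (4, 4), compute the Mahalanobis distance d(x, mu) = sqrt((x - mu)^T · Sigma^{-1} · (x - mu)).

Step 1 — centre the observation: (x - mu) = (1, 0).

Step 2 — invert Sigma. det(Sigma) = 3·16 - (-6)² = 12.
  Sigma^{-1} = (1/det) · [[d, -b], [-b, a]] = [[1.3333, 0.5],
 [0.5, 0.25]].

Step 3 — form the quadratic (x - mu)^T · Sigma^{-1} · (x - mu):
  Sigma^{-1} · (x - mu) = (1.3333, 0.5).
  (x - mu)^T · [Sigma^{-1} · (x - mu)] = (1)·(1.3333) + (0)·(0.5) = 1.3333.

Step 4 — take square root: d = √(1.3333) ≈ 1.1547.

d(x, mu) = √(1.3333) ≈ 1.1547


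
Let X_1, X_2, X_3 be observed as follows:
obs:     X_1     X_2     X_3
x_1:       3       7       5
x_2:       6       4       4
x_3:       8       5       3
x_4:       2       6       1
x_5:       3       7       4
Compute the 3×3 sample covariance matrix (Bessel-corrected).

Step 1 — column means:
  mean(X_1) = (3 + 6 + 8 + 2 + 3) / 5 = 22/5 = 4.4
  mean(X_2) = (7 + 4 + 5 + 6 + 7) / 5 = 29/5 = 5.8
  mean(X_3) = (5 + 4 + 3 + 1 + 4) / 5 = 17/5 = 3.4

Step 2 — sample covariance S[i,j] = (1/(n-1)) · Σ_k (x_{k,i} - mean_i) · (x_{k,j} - mean_j), with n-1 = 4.
  S[X_1,X_1] = ((-1.4)·(-1.4) + (1.6)·(1.6) + (3.6)·(3.6) + (-2.4)·(-2.4) + (-1.4)·(-1.4)) / 4 = 25.2/4 = 6.3
  S[X_1,X_2] = ((-1.4)·(1.2) + (1.6)·(-1.8) + (3.6)·(-0.8) + (-2.4)·(0.2) + (-1.4)·(1.2)) / 4 = -9.6/4 = -2.4
  S[X_1,X_3] = ((-1.4)·(1.6) + (1.6)·(0.6) + (3.6)·(-0.4) + (-2.4)·(-2.4) + (-1.4)·(0.6)) / 4 = 2.2/4 = 0.55
  S[X_2,X_2] = ((1.2)·(1.2) + (-1.8)·(-1.8) + (-0.8)·(-0.8) + (0.2)·(0.2) + (1.2)·(1.2)) / 4 = 6.8/4 = 1.7
  S[X_2,X_3] = ((1.2)·(1.6) + (-1.8)·(0.6) + (-0.8)·(-0.4) + (0.2)·(-2.4) + (1.2)·(0.6)) / 4 = 1.4/4 = 0.35
  S[X_3,X_3] = ((1.6)·(1.6) + (0.6)·(0.6) + (-0.4)·(-0.4) + (-2.4)·(-2.4) + (0.6)·(0.6)) / 4 = 9.2/4 = 2.3

S is symmetric (S[j,i] = S[i,j]). Assembling:

S = [[6.3, -2.4, 0.55],
 [-2.4, 1.7, 0.35],
 [0.55, 0.35, 2.3]]


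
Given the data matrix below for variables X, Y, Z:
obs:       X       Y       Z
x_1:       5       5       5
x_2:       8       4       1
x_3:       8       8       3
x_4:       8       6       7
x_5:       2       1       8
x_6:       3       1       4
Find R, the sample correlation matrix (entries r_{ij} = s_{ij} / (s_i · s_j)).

Step 1 — column means:
  mean(X) = (5 + 8 + 8 + 8 + 2 + 3) / 6 = 34/6 = 5.6667
  mean(Y) = (5 + 4 + 8 + 6 + 1 + 1) / 6 = 25/6 = 4.1667
  mean(Z) = (5 + 1 + 3 + 7 + 8 + 4) / 6 = 28/6 = 4.6667

Step 2 — sample variances and covariances s[i,j] = (1/(n-1)) · Σ_k (x_{k,i} - mean_i) · (x_{k,j} - mean_j), with n-1 = 5:
  s[X,X] = ((-0.6667)·(-0.6667) + (2.3333)·(2.3333) + (2.3333)·(2.3333) + (2.3333)·(2.3333) + (-3.6667)·(-3.6667) + (-2.6667)·(-2.6667)) / 5 = 37.3333/5 = 7.4667
  s[X,Y] = ((-0.6667)·(0.8333) + (2.3333)·(-0.1667) + (2.3333)·(3.8333) + (2.3333)·(1.8333) + (-3.6667)·(-3.1667) + (-2.6667)·(-3.1667)) / 5 = 32.3333/5 = 6.4667
  s[X,Z] = ((-0.6667)·(0.3333) + (2.3333)·(-3.6667) + (2.3333)·(-1.6667) + (2.3333)·(2.3333) + (-3.6667)·(3.3333) + (-2.6667)·(-0.6667)) / 5 = -17.6667/5 = -3.5333
  s[Y,Y] = ((0.8333)·(0.8333) + (-0.1667)·(-0.1667) + (3.8333)·(3.8333) + (1.8333)·(1.8333) + (-3.1667)·(-3.1667) + (-3.1667)·(-3.1667)) / 5 = 38.8333/5 = 7.7667
  s[Y,Z] = ((0.8333)·(0.3333) + (-0.1667)·(-3.6667) + (3.8333)·(-1.6667) + (1.8333)·(2.3333) + (-3.1667)·(3.3333) + (-3.1667)·(-0.6667)) / 5 = -9.6667/5 = -1.9333
  s[Z,Z] = ((0.3333)·(0.3333) + (-3.6667)·(-3.6667) + (-1.6667)·(-1.6667) + (2.3333)·(2.3333) + (3.3333)·(3.3333) + (-0.6667)·(-0.6667)) / 5 = 33.3333/5 = 6.6667
  Sample standard deviations s_i = √(s[i,i]):
  s(X) = √(7.4667) = 2.7325
  s(Y) = √(7.7667) = 2.7869
  s(Z) = √(6.6667) = 2.582

Step 3 — r_{ij} = s_{ij} / (s_i · s_j):
  r[X,X] = 1 (diagonal).
  r[X,Y] = 6.4667 / (2.7325 · 2.7869) = 6.4667 / 7.6152 = 0.8492
  r[X,Z] = -3.5333 / (2.7325 · 2.582) = -3.5333 / 7.0553 = -0.5008
  r[Y,Y] = 1 (diagonal).
  r[Y,Z] = -1.9333 / (2.7869 · 2.582) = -1.9333 / 7.1957 = -0.2687
  r[Z,Z] = 1 (diagonal).

R is symmetric with unit diagonal. Assembling:

R = [[1, 0.8492, -0.5008],
 [0.8492, 1, -0.2687],
 [-0.5008, -0.2687, 1]]


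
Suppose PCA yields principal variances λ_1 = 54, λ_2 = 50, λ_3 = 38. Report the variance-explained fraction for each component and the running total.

Step 1 — total variance = trace(Sigma) = Σ λ_i = 54 + 50 + 38 = 142.

Step 2 — fraction explained by component i = λ_i / Σ λ:
  PC1: 54/142 = 0.3803
  PC2: 50/142 = 0.3521
  PC3: 38/142 = 0.2676

Step 3 — cumulative fraction after k components = (λ_1 + ... + λ_k) / Σ λ:
  k = 1: 54/142 = 0.3803
  k = 2: (54 + 50)/142 = 104/142 = 0.7324
  k = 3: (54 + 50 + 38)/142 = 142/142 = 1

Summary (fraction, with percent):

explained: PC1 0.3803 (38.03%), PC2 0.3521 (35.21%), PC3 0.2676 (26.76%);  cumulative: 0.3803, 0.7324, 1


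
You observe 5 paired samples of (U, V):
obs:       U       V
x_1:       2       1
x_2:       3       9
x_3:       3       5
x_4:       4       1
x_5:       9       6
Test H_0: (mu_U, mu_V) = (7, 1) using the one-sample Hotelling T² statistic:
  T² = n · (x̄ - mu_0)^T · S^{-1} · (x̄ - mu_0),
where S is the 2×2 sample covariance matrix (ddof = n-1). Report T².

Step 1 — sample mean vector:
  mean(U) = (2 + 3 + 3 + 4 + 9) / 5 = 21/5 = 4.2
  mean(V) = (1 + 9 + 5 + 1 + 6) / 5 = 22/5 = 4.4
  x̄ = (4.2, 4.4),  deviation x̄ - mu_0 = (4.2, 4.4) - (7, 1) = (-2.8, 3.4).

Step 2 — sample covariance matrix, S[i,j] = (1/(n-1)) · Σ_k (x_{k,i} - mean_i) · (x_{k,j} - mean_j), divisor n-1 = 4:
  S[U,U] = ((-2.2)·(-2.2) + (-1.2)·(-1.2) + (-1.2)·(-1.2) + (-0.2)·(-0.2) + (4.8)·(4.8)) / 4 = 30.8/4 = 7.7
  S[U,V] = ((-2.2)·(-3.4) + (-1.2)·(4.6) + (-1.2)·(0.6) + (-0.2)·(-3.4) + (4.8)·(1.6)) / 4 = 9.6/4 = 2.4
  S[V,V] = ((-3.4)·(-3.4) + (4.6)·(4.6) + (0.6)·(0.6) + (-3.4)·(-3.4) + (1.6)·(1.6)) / 4 = 47.2/4 = 11.8
  S = [[7.7, 2.4],
 [2.4, 11.8]].

Step 3 — invert S. det(S) = 7.7·11.8 - (2.4)² = 85.1.
  S^{-1} = (1/det) · [[d, -b], [-b, a]] = [[0.1387, -0.0282],
 [-0.0282, 0.0905]].

Step 4 — quadratic form (x̄ - mu_0)^T · S^{-1} · (x̄ - mu_0):
  S^{-1} · (x̄ - mu_0) = (-0.4841, 0.3866),
  (x̄ - mu_0)^T · [...] = (-2.8)·(-0.4841) + (3.4)·(0.3866) = 2.67.

Step 5 — scale by n: T² = 5 · 2.67 = 13.3502.

T² ≈ 13.3502


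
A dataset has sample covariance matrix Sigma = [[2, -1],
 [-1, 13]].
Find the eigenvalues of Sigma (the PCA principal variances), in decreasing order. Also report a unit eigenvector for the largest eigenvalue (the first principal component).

Step 1 — characteristic polynomial of 2×2 Sigma:
  det(Sigma - λI) = λ² - trace · λ + det = 0.
  trace = 2 + 13 = 15, det = 2·13 - (-1)² = 25.
Step 2 — discriminant:
  Δ = trace² - 4·det = 225 - 100 = 125.
Step 3 — eigenvalues:
  λ = (trace ± √Δ)/2 = (15 ± 11.1803)/2,
  λ_1 = 13.0902,  λ_2 = 1.9098.

Step 4 — unit eigenvector for λ_1: solve (Sigma - λ_1 I)v = 0. First row:
  (2 - 13.0902)·v_x + (-1)·v_y = 0, i.e. (-11.0902)·v_x + (-1)·v_y = 0,
  so v ∝ (b, λ_1 - a) = (-1, 11.0902); multiply by -1 so the first entry is positive: u = (1, -11.0902).
  ||u|| = √((1)² + (-11.0902)²) = √(123.9919) ≈ 11.1352,
  v_1 = u/||u|| ≈ (0.0898, -0.996) (||v_1|| = 1).

λ_1 = 13.0902,  λ_2 = 1.9098;  v_1 ≈ (0.0898, -0.996)


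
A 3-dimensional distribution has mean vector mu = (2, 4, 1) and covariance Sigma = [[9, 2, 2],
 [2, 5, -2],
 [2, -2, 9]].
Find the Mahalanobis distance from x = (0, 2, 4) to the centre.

Step 1 — centre the observation: (x - mu) = (-2, -2, 3).

Step 2 — invert Sigma (cofactor / det for 3×3, or solve directly):
  Sigma^{-1} = [[0.138, -0.0741, -0.0471],
 [-0.0741, 0.2593, 0.0741],
 [-0.0471, 0.0741, 0.138]].

Step 3 — form the quadratic (x - mu)^T · Sigma^{-1} · (x - mu):
  Sigma^{-1} · (x - mu) = (-0.2694, -0.1481, 0.3603).
  (x - mu)^T · [Sigma^{-1} · (x - mu)] = (-2)·(-0.2694) + (-2)·(-0.1481) + (3)·(0.3603) = 1.9158.

Step 4 — take square root: d = √(1.9158) ≈ 1.3841.

d(x, mu) = √(1.9158) ≈ 1.3841


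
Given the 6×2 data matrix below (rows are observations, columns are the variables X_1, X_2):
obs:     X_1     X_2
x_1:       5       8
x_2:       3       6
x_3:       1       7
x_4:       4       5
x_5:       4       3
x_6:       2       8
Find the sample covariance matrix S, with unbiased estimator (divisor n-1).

Step 1 — column means:
  mean(X_1) = (5 + 3 + 1 + 4 + 4 + 2) / 6 = 19/6 = 3.1667
  mean(X_2) = (8 + 6 + 7 + 5 + 3 + 8) / 6 = 37/6 = 6.1667

Step 2 — sample covariance S[i,j] = (1/(n-1)) · Σ_k (x_{k,i} - mean_i) · (x_{k,j} - mean_j), with n-1 = 5.
  S[X_1,X_1] = ((1.8333)·(1.8333) + (-0.1667)·(-0.1667) + (-2.1667)·(-2.1667) + (0.8333)·(0.8333) + (0.8333)·(0.8333) + (-1.1667)·(-1.1667)) / 5 = 10.8333/5 = 2.1667
  S[X_1,X_2] = ((1.8333)·(1.8333) + (-0.1667)·(-0.1667) + (-2.1667)·(0.8333) + (0.8333)·(-1.1667) + (0.8333)·(-3.1667) + (-1.1667)·(1.8333)) / 5 = -4.1667/5 = -0.8333
  S[X_2,X_2] = ((1.8333)·(1.8333) + (-0.1667)·(-0.1667) + (0.8333)·(0.8333) + (-1.1667)·(-1.1667) + (-3.1667)·(-3.1667) + (1.8333)·(1.8333)) / 5 = 18.8333/5 = 3.7667

S is symmetric (S[j,i] = S[i,j]). Assembling:

S = [[2.1667, -0.8333],
 [-0.8333, 3.7667]]


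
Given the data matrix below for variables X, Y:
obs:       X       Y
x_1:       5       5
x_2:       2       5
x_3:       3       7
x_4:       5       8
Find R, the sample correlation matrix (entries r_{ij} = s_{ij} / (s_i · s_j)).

Step 1 — column means:
  mean(X) = (5 + 2 + 3 + 5) / 4 = 15/4 = 3.75
  mean(Y) = (5 + 5 + 7 + 8) / 4 = 25/4 = 6.25

Step 2 — sample variances and covariances s[i,j] = (1/(n-1)) · Σ_k (x_{k,i} - mean_i) · (x_{k,j} - mean_j), with n-1 = 3:
  s[X,X] = ((1.25)·(1.25) + (-1.75)·(-1.75) + (-0.75)·(-0.75) + (1.25)·(1.25)) / 3 = 6.75/3 = 2.25
  s[X,Y] = ((1.25)·(-1.25) + (-1.75)·(-1.25) + (-0.75)·(0.75) + (1.25)·(1.75)) / 3 = 2.25/3 = 0.75
  s[Y,Y] = ((-1.25)·(-1.25) + (-1.25)·(-1.25) + (0.75)·(0.75) + (1.75)·(1.75)) / 3 = 6.75/3 = 2.25
  Sample standard deviations s_i = √(s[i,i]):
  s(X) = √(2.25) = 1.5
  s(Y) = √(2.25) = 1.5

Step 3 — r_{ij} = s_{ij} / (s_i · s_j):
  r[X,X] = 1 (diagonal).
  r[X,Y] = 0.75 / (1.5 · 1.5) = 0.75 / 2.25 = 0.3333
  r[Y,Y] = 1 (diagonal).

R is symmetric with unit diagonal. Assembling:

R = [[1, 0.3333],
 [0.3333, 1]]


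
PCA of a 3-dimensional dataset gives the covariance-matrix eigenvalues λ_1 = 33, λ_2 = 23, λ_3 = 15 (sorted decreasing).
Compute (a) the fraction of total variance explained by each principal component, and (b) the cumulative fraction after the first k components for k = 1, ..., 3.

Step 1 — total variance = trace(Sigma) = Σ λ_i = 33 + 23 + 15 = 71.

Step 2 — fraction explained by component i = λ_i / Σ λ:
  PC1: 33/71 = 0.4648
  PC2: 23/71 = 0.3239
  PC3: 15/71 = 0.2113

Step 3 — cumulative fraction after k components = (λ_1 + ... + λ_k) / Σ λ:
  k = 1: 33/71 = 0.4648
  k = 2: (33 + 23)/71 = 56/71 = 0.7887
  k = 3: (33 + 23 + 15)/71 = 71/71 = 1

Summary (fraction, with percent):

explained: PC1 0.4648 (46.48%), PC2 0.3239 (32.39%), PC3 0.2113 (21.13%);  cumulative: 0.4648, 0.7887, 1


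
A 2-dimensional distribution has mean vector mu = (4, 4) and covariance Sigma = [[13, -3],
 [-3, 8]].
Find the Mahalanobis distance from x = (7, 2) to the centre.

Step 1 — centre the observation: (x - mu) = (3, -2).

Step 2 — invert Sigma. det(Sigma) = 13·8 - (-3)² = 95.
  Sigma^{-1} = (1/det) · [[d, -b], [-b, a]] = [[0.0842, 0.0316],
 [0.0316, 0.1368]].

Step 3 — form the quadratic (x - mu)^T · Sigma^{-1} · (x - mu):
  Sigma^{-1} · (x - mu) = (0.1895, -0.1789).
  (x - mu)^T · [Sigma^{-1} · (x - mu)] = (3)·(0.1895) + (-2)·(-0.1789) = 0.9263.

Step 4 — take square root: d = √(0.9263) ≈ 0.9625.

d(x, mu) = √(0.9263) ≈ 0.9625


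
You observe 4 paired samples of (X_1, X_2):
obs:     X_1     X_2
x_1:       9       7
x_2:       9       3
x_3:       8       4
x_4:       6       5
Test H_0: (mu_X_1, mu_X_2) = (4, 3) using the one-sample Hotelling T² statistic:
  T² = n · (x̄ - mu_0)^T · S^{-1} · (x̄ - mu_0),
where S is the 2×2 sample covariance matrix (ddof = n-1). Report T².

Step 1 — sample mean vector:
  mean(X_1) = (9 + 9 + 8 + 6) / 4 = 32/4 = 8
  mean(X_2) = (7 + 3 + 4 + 5) / 4 = 19/4 = 4.75
  x̄ = (8, 4.75),  deviation x̄ - mu_0 = (8, 4.75) - (4, 3) = (4, 1.75).

Step 2 — sample covariance matrix, S[i,j] = (1/(n-1)) · Σ_k (x_{k,i} - mean_i) · (x_{k,j} - mean_j), divisor n-1 = 3:
  S[X_1,X_1] = ((1)·(1) + (1)·(1) + (0)·(0) + (-2)·(-2)) / 3 = 6/3 = 2
  S[X_1,X_2] = ((1)·(2.25) + (1)·(-1.75) + (0)·(-0.75) + (-2)·(0.25)) / 3 = 0/3 = 0
  S[X_2,X_2] = ((2.25)·(2.25) + (-1.75)·(-1.75) + (-0.75)·(-0.75) + (0.25)·(0.25)) / 3 = 8.75/3 = 2.9167
  S = [[2, 0],
 [0, 2.9167]].

Step 3 — invert S. det(S) = 2·2.9167 - (0)² = 5.8333.
  S^{-1} = (1/det) · [[d, -b], [-b, a]] = [[0.5, 0],
 [0, 0.3429]].

Step 4 — quadratic form (x̄ - mu_0)^T · S^{-1} · (x̄ - mu_0):
  S^{-1} · (x̄ - mu_0) = (2, 0.6),
  (x̄ - mu_0)^T · [...] = (4)·(2) + (1.75)·(0.6) = 9.05.

Step 5 — scale by n: T² = 4 · 9.05 = 36.2.

T² ≈ 36.2


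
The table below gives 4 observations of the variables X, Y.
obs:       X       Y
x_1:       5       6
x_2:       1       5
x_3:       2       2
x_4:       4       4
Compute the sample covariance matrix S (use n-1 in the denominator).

Step 1 — column means:
  mean(X) = (5 + 1 + 2 + 4) / 4 = 12/4 = 3
  mean(Y) = (6 + 5 + 2 + 4) / 4 = 17/4 = 4.25

Step 2 — sample covariance S[i,j] = (1/(n-1)) · Σ_k (x_{k,i} - mean_i) · (x_{k,j} - mean_j), with n-1 = 3.
  S[X,X] = ((2)·(2) + (-2)·(-2) + (-1)·(-1) + (1)·(1)) / 3 = 10/3 = 3.3333
  S[X,Y] = ((2)·(1.75) + (-2)·(0.75) + (-1)·(-2.25) + (1)·(-0.25)) / 3 = 4/3 = 1.3333
  S[Y,Y] = ((1.75)·(1.75) + (0.75)·(0.75) + (-2.25)·(-2.25) + (-0.25)·(-0.25)) / 3 = 8.75/3 = 2.9167

S is symmetric (S[j,i] = S[i,j]). Assembling:

S = [[3.3333, 1.3333],
 [1.3333, 2.9167]]


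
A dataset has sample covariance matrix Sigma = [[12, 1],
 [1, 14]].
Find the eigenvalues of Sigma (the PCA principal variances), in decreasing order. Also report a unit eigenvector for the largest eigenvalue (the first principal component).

Step 1 — characteristic polynomial of 2×2 Sigma:
  det(Sigma - λI) = λ² - trace · λ + det = 0.
  trace = 12 + 14 = 26, det = 12·14 - (1)² = 167.
Step 2 — discriminant:
  Δ = trace² - 4·det = 676 - 668 = 8.
Step 3 — eigenvalues:
  λ = (trace ± √Δ)/2 = (26 ± 2.8284)/2,
  λ_1 = 14.4142,  λ_2 = 11.5858.

Step 4 — unit eigenvector for λ_1: solve (Sigma - λ_1 I)v = 0. First row:
  (12 - 14.4142)·v_x + (1)·v_y = 0, i.e. (-2.4142)·v_x + (1)·v_y = 0,
  so v ∝ (b, λ_1 - a) = (1, 2.4142) = u.
  ||u|| = √((1)² + (2.4142)²) = √(6.8284) ≈ 2.6131,
  v_1 = u/||u|| ≈ (0.3827, 0.9239) (||v_1|| = 1).

λ_1 = 14.4142,  λ_2 = 11.5858;  v_1 ≈ (0.3827, 0.9239)


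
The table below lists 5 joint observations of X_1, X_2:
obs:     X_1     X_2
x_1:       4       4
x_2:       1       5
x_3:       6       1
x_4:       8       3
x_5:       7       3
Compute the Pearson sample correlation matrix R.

Step 1 — column means:
  mean(X_1) = (4 + 1 + 6 + 8 + 7) / 5 = 26/5 = 5.2
  mean(X_2) = (4 + 5 + 1 + 3 + 3) / 5 = 16/5 = 3.2

Step 2 — sample variances and covariances s[i,j] = (1/(n-1)) · Σ_k (x_{k,i} - mean_i) · (x_{k,j} - mean_j), with n-1 = 4:
  s[X_1,X_1] = ((-1.2)·(-1.2) + (-4.2)·(-4.2) + (0.8)·(0.8) + (2.8)·(2.8) + (1.8)·(1.8)) / 4 = 30.8/4 = 7.7
  s[X_1,X_2] = ((-1.2)·(0.8) + (-4.2)·(1.8) + (0.8)·(-2.2) + (2.8)·(-0.2) + (1.8)·(-0.2)) / 4 = -11.2/4 = -2.8
  s[X_2,X_2] = ((0.8)·(0.8) + (1.8)·(1.8) + (-2.2)·(-2.2) + (-0.2)·(-0.2) + (-0.2)·(-0.2)) / 4 = 8.8/4 = 2.2
  Sample standard deviations s_i = √(s[i,i]):
  s(X_1) = √(7.7) = 2.7749
  s(X_2) = √(2.2) = 1.4832

Step 3 — r_{ij} = s_{ij} / (s_i · s_j):
  r[X_1,X_1] = 1 (diagonal).
  r[X_1,X_2] = -2.8 / (2.7749 · 1.4832) = -2.8 / 4.1158 = -0.6803
  r[X_2,X_2] = 1 (diagonal).

R is symmetric with unit diagonal. Assembling:

R = [[1, -0.6803],
 [-0.6803, 1]]


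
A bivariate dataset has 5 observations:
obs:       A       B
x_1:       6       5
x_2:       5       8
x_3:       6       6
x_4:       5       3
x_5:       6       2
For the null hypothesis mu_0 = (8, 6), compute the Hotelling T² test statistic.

Step 1 — sample mean vector:
  mean(A) = (6 + 5 + 6 + 5 + 6) / 5 = 28/5 = 5.6
  mean(B) = (5 + 8 + 6 + 3 + 2) / 5 = 24/5 = 4.8
  x̄ = (5.6, 4.8),  deviation x̄ - mu_0 = (5.6, 4.8) - (8, 6) = (-2.4, -1.2).

Step 2 — sample covariance matrix, S[i,j] = (1/(n-1)) · Σ_k (x_{k,i} - mean_i) · (x_{k,j} - mean_j), divisor n-1 = 4:
  S[A,A] = ((0.4)·(0.4) + (-0.6)·(-0.6) + (0.4)·(0.4) + (-0.6)·(-0.6) + (0.4)·(0.4)) / 4 = 1.2/4 = 0.3
  S[A,B] = ((0.4)·(0.2) + (-0.6)·(3.2) + (0.4)·(1.2) + (-0.6)·(-1.8) + (0.4)·(-2.8)) / 4 = -1.4/4 = -0.35
  S[B,B] = ((0.2)·(0.2) + (3.2)·(3.2) + (1.2)·(1.2) + (-1.8)·(-1.8) + (-2.8)·(-2.8)) / 4 = 22.8/4 = 5.7
  S = [[0.3, -0.35],
 [-0.35, 5.7]].

Step 3 — invert S. det(S) = 0.3·5.7 - (-0.35)² = 1.5875.
  S^{-1} = (1/det) · [[d, -b], [-b, a]] = [[3.5906, 0.2205],
 [0.2205, 0.189]].

Step 4 — quadratic form (x̄ - mu_0)^T · S^{-1} · (x̄ - mu_0):
  S^{-1} · (x̄ - mu_0) = (-8.8819, -0.7559),
  (x̄ - mu_0)^T · [...] = (-2.4)·(-8.8819) + (-1.2)·(-0.7559) = 22.2236.

Step 5 — scale by n: T² = 5 · 22.2236 = 111.1181.

T² ≈ 111.1181


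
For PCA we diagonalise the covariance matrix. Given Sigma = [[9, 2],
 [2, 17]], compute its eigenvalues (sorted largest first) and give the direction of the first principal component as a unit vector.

Step 1 — characteristic polynomial of 2×2 Sigma:
  det(Sigma - λI) = λ² - trace · λ + det = 0.
  trace = 9 + 17 = 26, det = 9·17 - (2)² = 149.
Step 2 — discriminant:
  Δ = trace² - 4·det = 676 - 596 = 80.
Step 3 — eigenvalues:
  λ = (trace ± √Δ)/2 = (26 ± 8.9443)/2,
  λ_1 = 17.4721,  λ_2 = 8.5279.

Step 4 — unit eigenvector for λ_1: solve (Sigma - λ_1 I)v = 0. First row:
  (9 - 17.4721)·v_x + (2)·v_y = 0, i.e. (-8.4721)·v_x + (2)·v_y = 0,
  so v ∝ (b, λ_1 - a) = (2, 8.4721) = u.
  ||u|| = √((2)² + (8.4721)²) = √(75.7771) ≈ 8.705,
  v_1 = u/||u|| ≈ (0.2298, 0.9732) (||v_1|| = 1).

λ_1 = 17.4721,  λ_2 = 8.5279;  v_1 ≈ (0.2298, 0.9732)


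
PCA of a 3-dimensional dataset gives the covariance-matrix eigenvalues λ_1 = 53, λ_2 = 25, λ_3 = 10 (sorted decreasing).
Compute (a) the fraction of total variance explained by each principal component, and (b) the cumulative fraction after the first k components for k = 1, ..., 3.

Step 1 — total variance = trace(Sigma) = Σ λ_i = 53 + 25 + 10 = 88.

Step 2 — fraction explained by component i = λ_i / Σ λ:
  PC1: 53/88 = 0.6023
  PC2: 25/88 = 0.2841
  PC3: 10/88 = 0.1136

Step 3 — cumulative fraction after k components = (λ_1 + ... + λ_k) / Σ λ:
  k = 1: 53/88 = 0.6023
  k = 2: (53 + 25)/88 = 78/88 = 0.8864
  k = 3: (53 + 25 + 10)/88 = 88/88 = 1

Summary (fraction, with percent):

explained: PC1 0.6023 (60.23%), PC2 0.2841 (28.41%), PC3 0.1136 (11.36%);  cumulative: 0.6023, 0.8864, 1


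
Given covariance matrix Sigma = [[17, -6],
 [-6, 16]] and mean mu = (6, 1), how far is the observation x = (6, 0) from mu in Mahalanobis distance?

Step 1 — centre the observation: (x - mu) = (0, -1).

Step 2 — invert Sigma. det(Sigma) = 17·16 - (-6)² = 236.
  Sigma^{-1} = (1/det) · [[d, -b], [-b, a]] = [[0.0678, 0.0254],
 [0.0254, 0.072]].

Step 3 — form the quadratic (x - mu)^T · Sigma^{-1} · (x - mu):
  Sigma^{-1} · (x - mu) = (-0.0254, -0.072).
  (x - mu)^T · [Sigma^{-1} · (x - mu)] = (0)·(-0.0254) + (-1)·(-0.072) = 0.072.

Step 4 — take square root: d = √(0.072) ≈ 0.2684.

d(x, mu) = √(0.072) ≈ 0.2684


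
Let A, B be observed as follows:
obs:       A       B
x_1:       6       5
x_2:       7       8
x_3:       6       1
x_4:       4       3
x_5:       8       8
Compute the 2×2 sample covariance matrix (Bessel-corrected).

Step 1 — column means:
  mean(A) = (6 + 7 + 6 + 4 + 8) / 5 = 31/5 = 6.2
  mean(B) = (5 + 8 + 1 + 3 + 8) / 5 = 25/5 = 5

Step 2 — sample covariance S[i,j] = (1/(n-1)) · Σ_k (x_{k,i} - mean_i) · (x_{k,j} - mean_j), with n-1 = 4.
  S[A,A] = ((-0.2)·(-0.2) + (0.8)·(0.8) + (-0.2)·(-0.2) + (-2.2)·(-2.2) + (1.8)·(1.8)) / 4 = 8.8/4 = 2.2
  S[A,B] = ((-0.2)·(0) + (0.8)·(3) + (-0.2)·(-4) + (-2.2)·(-2) + (1.8)·(3)) / 4 = 13/4 = 3.25
  S[B,B] = ((0)·(0) + (3)·(3) + (-4)·(-4) + (-2)·(-2) + (3)·(3)) / 4 = 38/4 = 9.5

S is symmetric (S[j,i] = S[i,j]). Assembling:

S = [[2.2, 3.25],
 [3.25, 9.5]]


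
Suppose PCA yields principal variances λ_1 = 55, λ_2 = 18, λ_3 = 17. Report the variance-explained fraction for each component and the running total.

Step 1 — total variance = trace(Sigma) = Σ λ_i = 55 + 18 + 17 = 90.

Step 2 — fraction explained by component i = λ_i / Σ λ:
  PC1: 55/90 = 0.6111
  PC2: 18/90 = 0.2
  PC3: 17/90 = 0.1889

Step 3 — cumulative fraction after k components = (λ_1 + ... + λ_k) / Σ λ:
  k = 1: 55/90 = 0.6111
  k = 2: (55 + 18)/90 = 73/90 = 0.8111
  k = 3: (55 + 18 + 17)/90 = 90/90 = 1

Summary (fraction, with percent):

explained: PC1 0.6111 (61.11%), PC2 0.2 (20%), PC3 0.1889 (18.89%);  cumulative: 0.6111, 0.8111, 1


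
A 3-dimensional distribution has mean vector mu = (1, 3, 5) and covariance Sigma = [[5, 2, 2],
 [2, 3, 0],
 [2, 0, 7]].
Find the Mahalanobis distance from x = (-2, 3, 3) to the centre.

Step 1 — centre the observation: (x - mu) = (-3, 0, -2).

Step 2 — invert Sigma (cofactor / det for 3×3, or solve directly):
  Sigma^{-1} = [[0.3231, -0.2154, -0.0923],
 [-0.2154, 0.4769, 0.0615],
 [-0.0923, 0.0615, 0.1692]].

Step 3 — form the quadratic (x - mu)^T · Sigma^{-1} · (x - mu):
  Sigma^{-1} · (x - mu) = (-0.7846, 0.5231, -0.0615).
  (x - mu)^T · [Sigma^{-1} · (x - mu)] = (-3)·(-0.7846) + (0)·(0.5231) + (-2)·(-0.0615) = 2.4769.

Step 4 — take square root: d = √(2.4769) ≈ 1.5738.

d(x, mu) = √(2.4769) ≈ 1.5738


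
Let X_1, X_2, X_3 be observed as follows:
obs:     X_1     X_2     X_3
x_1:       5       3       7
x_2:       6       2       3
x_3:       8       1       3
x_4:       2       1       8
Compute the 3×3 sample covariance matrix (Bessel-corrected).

Step 1 — column means:
  mean(X_1) = (5 + 6 + 8 + 2) / 4 = 21/4 = 5.25
  mean(X_2) = (3 + 2 + 1 + 1) / 4 = 7/4 = 1.75
  mean(X_3) = (7 + 3 + 3 + 8) / 4 = 21/4 = 5.25

Step 2 — sample covariance S[i,j] = (1/(n-1)) · Σ_k (x_{k,i} - mean_i) · (x_{k,j} - mean_j), with n-1 = 3.
  S[X_1,X_1] = ((-0.25)·(-0.25) + (0.75)·(0.75) + (2.75)·(2.75) + (-3.25)·(-3.25)) / 3 = 18.75/3 = 6.25
  S[X_1,X_2] = ((-0.25)·(1.25) + (0.75)·(0.25) + (2.75)·(-0.75) + (-3.25)·(-0.75)) / 3 = 0.25/3 = 0.0833
  S[X_1,X_3] = ((-0.25)·(1.75) + (0.75)·(-2.25) + (2.75)·(-2.25) + (-3.25)·(2.75)) / 3 = -17.25/3 = -5.75
  S[X_2,X_2] = ((1.25)·(1.25) + (0.25)·(0.25) + (-0.75)·(-0.75) + (-0.75)·(-0.75)) / 3 = 2.75/3 = 0.9167
  S[X_2,X_3] = ((1.25)·(1.75) + (0.25)·(-2.25) + (-0.75)·(-2.25) + (-0.75)·(2.75)) / 3 = 1.25/3 = 0.4167
  S[X_3,X_3] = ((1.75)·(1.75) + (-2.25)·(-2.25) + (-2.25)·(-2.25) + (2.75)·(2.75)) / 3 = 20.75/3 = 6.9167

S is symmetric (S[j,i] = S[i,j]). Assembling:

S = [[6.25, 0.0833, -5.75],
 [0.0833, 0.9167, 0.4167],
 [-5.75, 0.4167, 6.9167]]


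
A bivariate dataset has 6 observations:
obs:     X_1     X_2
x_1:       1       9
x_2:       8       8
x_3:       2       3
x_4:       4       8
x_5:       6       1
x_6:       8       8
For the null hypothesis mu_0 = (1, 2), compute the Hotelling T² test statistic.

Step 1 — sample mean vector:
  mean(X_1) = (1 + 8 + 2 + 4 + 6 + 8) / 6 = 29/6 = 4.8333
  mean(X_2) = (9 + 8 + 3 + 8 + 1 + 8) / 6 = 37/6 = 6.1667
  x̄ = (4.8333, 6.1667),  deviation x̄ - mu_0 = (4.8333, 6.1667) - (1, 2) = (3.8333, 4.1667).

Step 2 — sample covariance matrix, S[i,j] = (1/(n-1)) · Σ_k (x_{k,i} - mean_i) · (x_{k,j} - mean_j), divisor n-1 = 5:
  S[X_1,X_1] = ((-3.8333)·(-3.8333) + (3.1667)·(3.1667) + (-2.8333)·(-2.8333) + (-0.8333)·(-0.8333) + (1.1667)·(1.1667) + (3.1667)·(3.1667)) / 5 = 44.8333/5 = 8.9667
  S[X_1,X_2] = ((-3.8333)·(2.8333) + (3.1667)·(1.8333) + (-2.8333)·(-3.1667) + (-0.8333)·(1.8333) + (1.1667)·(-5.1667) + (3.1667)·(1.8333)) / 5 = 2.1667/5 = 0.4333
  S[X_2,X_2] = ((2.8333)·(2.8333) + (1.8333)·(1.8333) + (-3.1667)·(-3.1667) + (1.8333)·(1.8333) + (-5.1667)·(-5.1667) + (1.8333)·(1.8333)) / 5 = 54.8333/5 = 10.9667
  S = [[8.9667, 0.4333],
 [0.4333, 10.9667]].

Step 3 — invert S. det(S) = 8.9667·10.9667 - (0.4333)² = 98.1467.
  S^{-1} = (1/det) · [[d, -b], [-b, a]] = [[0.1117, -0.0044],
 [-0.0044, 0.0914]].

Step 4 — quadratic form (x̄ - mu_0)^T · S^{-1} · (x̄ - mu_0):
  S^{-1} · (x̄ - mu_0) = (0.4099, 0.3637),
  (x̄ - mu_0)^T · [...] = (3.8333)·(0.4099) + (4.1667)·(0.3637) = 3.087.

Step 5 — scale by n: T² = 6 · 3.087 = 18.5219.

T² ≈ 18.5219


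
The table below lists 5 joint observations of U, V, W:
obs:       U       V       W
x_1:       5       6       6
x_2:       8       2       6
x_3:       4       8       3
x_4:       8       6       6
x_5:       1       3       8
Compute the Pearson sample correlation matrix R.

Step 1 — column means:
  mean(U) = (5 + 8 + 4 + 8 + 1) / 5 = 26/5 = 5.2
  mean(V) = (6 + 2 + 8 + 6 + 3) / 5 = 25/5 = 5
  mean(W) = (6 + 6 + 3 + 6 + 8) / 5 = 29/5 = 5.8

Step 2 — sample variances and covariances s[i,j] = (1/(n-1)) · Σ_k (x_{k,i} - mean_i) · (x_{k,j} - mean_j), with n-1 = 4:
  s[U,U] = ((-0.2)·(-0.2) + (2.8)·(2.8) + (-1.2)·(-1.2) + (2.8)·(2.8) + (-4.2)·(-4.2)) / 4 = 34.8/4 = 8.7
  s[U,V] = ((-0.2)·(1) + (2.8)·(-3) + (-1.2)·(3) + (2.8)·(1) + (-4.2)·(-2)) / 4 = -1/4 = -0.25
  s[U,W] = ((-0.2)·(0.2) + (2.8)·(0.2) + (-1.2)·(-2.8) + (2.8)·(0.2) + (-4.2)·(2.2)) / 4 = -4.8/4 = -1.2
  s[V,V] = ((1)·(1) + (-3)·(-3) + (3)·(3) + (1)·(1) + (-2)·(-2)) / 4 = 24/4 = 6
  s[V,W] = ((1)·(0.2) + (-3)·(0.2) + (3)·(-2.8) + (1)·(0.2) + (-2)·(2.2)) / 4 = -13/4 = -3.25
  s[W,W] = ((0.2)·(0.2) + (0.2)·(0.2) + (-2.8)·(-2.8) + (0.2)·(0.2) + (2.2)·(2.2)) / 4 = 12.8/4 = 3.2
  Sample standard deviations s_i = √(s[i,i]):
  s(U) = √(8.7) = 2.9496
  s(V) = √(6) = 2.4495
  s(W) = √(3.2) = 1.7889

Step 3 — r_{ij} = s_{ij} / (s_i · s_j):
  r[U,U] = 1 (diagonal).
  r[U,V] = -0.25 / (2.9496 · 2.4495) = -0.25 / 7.225 = -0.0346
  r[U,W] = -1.2 / (2.9496 · 1.7889) = -1.2 / 5.2764 = -0.2274
  r[V,V] = 1 (diagonal).
  r[V,W] = -3.25 / (2.4495 · 1.7889) = -3.25 / 4.3818 = -0.7417
  r[W,W] = 1 (diagonal).

R is symmetric with unit diagonal. Assembling:

R = [[1, -0.0346, -0.2274],
 [-0.0346, 1, -0.7417],
 [-0.2274, -0.7417, 1]]


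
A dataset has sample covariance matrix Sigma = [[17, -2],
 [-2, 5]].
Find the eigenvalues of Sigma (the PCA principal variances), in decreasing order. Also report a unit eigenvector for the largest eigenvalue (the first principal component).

Step 1 — characteristic polynomial of 2×2 Sigma:
  det(Sigma - λI) = λ² - trace · λ + det = 0.
  trace = 17 + 5 = 22, det = 17·5 - (-2)² = 81.
Step 2 — discriminant:
  Δ = trace² - 4·det = 484 - 324 = 160.
Step 3 — eigenvalues:
  λ = (trace ± √Δ)/2 = (22 ± 12.6491)/2,
  λ_1 = 17.3246,  λ_2 = 4.6754.

Step 4 — unit eigenvector for λ_1: solve (Sigma - λ_1 I)v = 0. First row:
  (17 - 17.3246)·v_x + (-2)·v_y = 0, i.e. (-0.3246)·v_x + (-2)·v_y = 0,
  so v ∝ (b, λ_1 - a) = (-2, 0.3246); multiply by -1 so the first entry is positive: u = (2, -0.3246).
  ||u|| = √((2)² + (-0.3246)²) = √(4.1053) ≈ 2.0262,
  v_1 = u/||u|| ≈ (0.9871, -0.1602) (||v_1|| = 1).

λ_1 = 17.3246,  λ_2 = 4.6754;  v_1 ≈ (0.9871, -0.1602)


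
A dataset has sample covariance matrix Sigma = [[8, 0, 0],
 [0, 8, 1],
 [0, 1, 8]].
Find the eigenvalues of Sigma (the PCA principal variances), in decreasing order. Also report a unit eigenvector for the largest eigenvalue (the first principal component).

Step 1 — characteristic polynomial p(λ) = det(λI - Sigma) = λ³ - tr·λ² + c_1·λ - det, where tr = trace, c_1 = sum of the principal 2×2 minors, det = det(Sigma):
  tr = 8 + 8 + 8 = 24,
  c_1 = (8·8 - (0)²) + (8·8 - (0)²) + (8·8 - (1)²) = 64 + 64 + 63 = 191,
  det = 8·(8·8 - (1)²) - (0)·((0)·8 - (1)·(0)) + (0)·((0)·(1) - 8·(0)) = 8·(63) - (0)·(0) + (0)·(0) = 504.
  So p(λ) = λ³ - 24λ² + 191λ - 504.
Step 2 — look for an integer root (rational root theorem: any rational root is an integer divisor of 504). Testing λ = 7:
  p(7) = 343 - 1176 + 1337 - 504 = 0  ✓
  Dividing out (λ - 7): p(λ) = (λ - 7)(λ² - 17λ + 72).
Step 3 — remaining eigenvalues from the quadratic λ² - 17λ + 72 = 0:
  Δ = 17² - 4·72 = 289 - 288 = 1,  λ = (17 ± √1)/2 = (17 ± 1)/2 = 9 or 8.
  Sorted: λ_1 = 9,  λ_2 = 8,  λ_3 = 7  (check: sum = 24 = tr ✓).

Step 4 — unit eigenvector for λ_1 = 9: v spans the null space of (Sigma - λ_1 I), whose rows are
  r_1 = (-1, 0, 0),  r_2 = (0, -1, 1),  r_3 = (0, 1, -1).
  v is orthogonal to every row, so take v ∝ r_1 × r_2 = ((0)·(1) - (0)·(-1), (0)·(0) - (-1)·(1), (-1)·(-1) - (0)·(0)) = (0, 1, 1).
  Let u = (0, 1, 1).
  ||u|| = √((0)² + (1)² + (1)²) = √(2) ≈ 1.4142,  v_1 = u/||u|| ≈ (0, 0.7071, 0.7071) (||v_1|| = 1).

λ_1 = 9,  λ_2 = 8,  λ_3 = 7;  v_1 ≈ (0, 0.7071, 0.7071)


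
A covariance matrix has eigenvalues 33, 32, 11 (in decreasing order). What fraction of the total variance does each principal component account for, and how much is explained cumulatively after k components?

Step 1 — total variance = trace(Sigma) = Σ λ_i = 33 + 32 + 11 = 76.

Step 2 — fraction explained by component i = λ_i / Σ λ:
  PC1: 33/76 = 0.4342
  PC2: 32/76 = 0.4211
  PC3: 11/76 = 0.1447

Step 3 — cumulative fraction after k components = (λ_1 + ... + λ_k) / Σ λ:
  k = 1: 33/76 = 0.4342
  k = 2: (33 + 32)/76 = 65/76 = 0.8553
  k = 3: (33 + 32 + 11)/76 = 76/76 = 1

Summary (fraction, with percent):

explained: PC1 0.4342 (43.42%), PC2 0.4211 (42.11%), PC3 0.1447 (14.47%);  cumulative: 0.4342, 0.8553, 1


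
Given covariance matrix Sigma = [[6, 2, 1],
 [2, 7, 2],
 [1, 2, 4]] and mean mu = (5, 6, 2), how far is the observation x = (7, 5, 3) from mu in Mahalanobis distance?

Step 1 — centre the observation: (x - mu) = (2, -1, 1).

Step 2 — invert Sigma (cofactor / det for 3×3, or solve directly):
  Sigma^{-1} = [[0.186, -0.0465, -0.0233],
 [-0.0465, 0.1783, -0.0775],
 [-0.0233, -0.0775, 0.2946]].

Step 3 — form the quadratic (x - mu)^T · Sigma^{-1} · (x - mu):
  Sigma^{-1} · (x - mu) = (0.3953, -0.3488, 0.3256).
  (x - mu)^T · [Sigma^{-1} · (x - mu)] = (2)·(0.3953) + (-1)·(-0.3488) + (1)·(0.3256) = 1.4651.

Step 4 — take square root: d = √(1.4651) ≈ 1.2104.

d(x, mu) = √(1.4651) ≈ 1.2104


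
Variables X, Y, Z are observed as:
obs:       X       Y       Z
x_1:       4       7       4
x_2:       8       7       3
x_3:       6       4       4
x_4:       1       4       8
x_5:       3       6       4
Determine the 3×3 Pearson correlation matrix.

Step 1 — column means:
  mean(X) = (4 + 8 + 6 + 1 + 3) / 5 = 22/5 = 4.4
  mean(Y) = (7 + 7 + 4 + 4 + 6) / 5 = 28/5 = 5.6
  mean(Z) = (4 + 3 + 4 + 8 + 4) / 5 = 23/5 = 4.6

Step 2 — sample variances and covariances s[i,j] = (1/(n-1)) · Σ_k (x_{k,i} - mean_i) · (x_{k,j} - mean_j), with n-1 = 4:
  s[X,X] = ((-0.4)·(-0.4) + (3.6)·(3.6) + (1.6)·(1.6) + (-3.4)·(-3.4) + (-1.4)·(-1.4)) / 4 = 29.2/4 = 7.3
  s[X,Y] = ((-0.4)·(1.4) + (3.6)·(1.4) + (1.6)·(-1.6) + (-3.4)·(-1.6) + (-1.4)·(0.4)) / 4 = 6.8/4 = 1.7
  s[X,Z] = ((-0.4)·(-0.6) + (3.6)·(-1.6) + (1.6)·(-0.6) + (-3.4)·(3.4) + (-1.4)·(-0.6)) / 4 = -17.2/4 = -4.3
  s[Y,Y] = ((1.4)·(1.4) + (1.4)·(1.4) + (-1.6)·(-1.6) + (-1.6)·(-1.6) + (0.4)·(0.4)) / 4 = 9.2/4 = 2.3
  s[Y,Z] = ((1.4)·(-0.6) + (1.4)·(-1.6) + (-1.6)·(-0.6) + (-1.6)·(3.4) + (0.4)·(-0.6)) / 4 = -7.8/4 = -1.95
  s[Z,Z] = ((-0.6)·(-0.6) + (-1.6)·(-1.6) + (-0.6)·(-0.6) + (3.4)·(3.4) + (-0.6)·(-0.6)) / 4 = 15.2/4 = 3.8
  Sample standard deviations s_i = √(s[i,i]):
  s(X) = √(7.3) = 2.7019
  s(Y) = √(2.3) = 1.5166
  s(Z) = √(3.8) = 1.9494

Step 3 — r_{ij} = s_{ij} / (s_i · s_j):
  r[X,X] = 1 (diagonal).
  r[X,Y] = 1.7 / (2.7019 · 1.5166) = 1.7 / 4.0976 = 0.4149
  r[X,Z] = -4.3 / (2.7019 · 1.9494) = -4.3 / 5.2669 = -0.8164
  r[Y,Y] = 1 (diagonal).
  r[Y,Z] = -1.95 / (1.5166 · 1.9494) = -1.95 / 2.9563 = -0.6596
  r[Z,Z] = 1 (diagonal).

R is symmetric with unit diagonal. Assembling:

R = [[1, 0.4149, -0.8164],
 [0.4149, 1, -0.6596],
 [-0.8164, -0.6596, 1]]


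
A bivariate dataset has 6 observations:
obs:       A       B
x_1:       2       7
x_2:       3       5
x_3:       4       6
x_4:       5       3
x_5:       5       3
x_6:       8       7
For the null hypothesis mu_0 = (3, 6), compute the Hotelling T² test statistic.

Step 1 — sample mean vector:
  mean(A) = (2 + 3 + 4 + 5 + 5 + 8) / 6 = 27/6 = 4.5
  mean(B) = (7 + 5 + 6 + 3 + 3 + 7) / 6 = 31/6 = 5.1667
  x̄ = (4.5, 5.1667),  deviation x̄ - mu_0 = (4.5, 5.1667) - (3, 6) = (1.5, -0.8333).

Step 2 — sample covariance matrix, S[i,j] = (1/(n-1)) · Σ_k (x_{k,i} - mean_i) · (x_{k,j} - mean_j), divisor n-1 = 5:
  S[A,A] = ((-2.5)·(-2.5) + (-1.5)·(-1.5) + (-0.5)·(-0.5) + (0.5)·(0.5) + (0.5)·(0.5) + (3.5)·(3.5)) / 5 = 21.5/5 = 4.3
  S[A,B] = ((-2.5)·(1.8333) + (-1.5)·(-0.1667) + (-0.5)·(0.8333) + (0.5)·(-2.1667) + (0.5)·(-2.1667) + (3.5)·(1.8333)) / 5 = -0.5/5 = -0.1
  S[B,B] = ((1.8333)·(1.8333) + (-0.1667)·(-0.1667) + (0.8333)·(0.8333) + (-2.1667)·(-2.1667) + (-2.1667)·(-2.1667) + (1.8333)·(1.8333)) / 5 = 16.8333/5 = 3.3667
  S = [[4.3, -0.1],
 [-0.1, 3.3667]].

Step 3 — invert S. det(S) = 4.3·3.3667 - (-0.1)² = 14.4667.
  S^{-1} = (1/det) · [[d, -b], [-b, a]] = [[0.2327, 0.0069],
 [0.0069, 0.2972]].

Step 4 — quadratic form (x̄ - mu_0)^T · S^{-1} · (x̄ - mu_0):
  S^{-1} · (x̄ - mu_0) = (0.3433, -0.2373),
  (x̄ - mu_0)^T · [...] = (1.5)·(0.3433) + (-0.8333)·(-0.2373) = 0.7127.

Step 5 — scale by n: T² = 6 · 0.7127 = 4.2765.

T² ≈ 4.2765


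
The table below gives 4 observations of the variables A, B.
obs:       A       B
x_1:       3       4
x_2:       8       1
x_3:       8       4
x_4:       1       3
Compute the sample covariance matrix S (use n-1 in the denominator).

Step 1 — column means:
  mean(A) = (3 + 8 + 8 + 1) / 4 = 20/4 = 5
  mean(B) = (4 + 1 + 4 + 3) / 4 = 12/4 = 3

Step 2 — sample covariance S[i,j] = (1/(n-1)) · Σ_k (x_{k,i} - mean_i) · (x_{k,j} - mean_j), with n-1 = 3.
  S[A,A] = ((-2)·(-2) + (3)·(3) + (3)·(3) + (-4)·(-4)) / 3 = 38/3 = 12.6667
  S[A,B] = ((-2)·(1) + (3)·(-2) + (3)·(1) + (-4)·(0)) / 3 = -5/3 = -1.6667
  S[B,B] = ((1)·(1) + (-2)·(-2) + (1)·(1) + (0)·(0)) / 3 = 6/3 = 2

S is symmetric (S[j,i] = S[i,j]). Assembling:

S = [[12.6667, -1.6667],
 [-1.6667, 2]]
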